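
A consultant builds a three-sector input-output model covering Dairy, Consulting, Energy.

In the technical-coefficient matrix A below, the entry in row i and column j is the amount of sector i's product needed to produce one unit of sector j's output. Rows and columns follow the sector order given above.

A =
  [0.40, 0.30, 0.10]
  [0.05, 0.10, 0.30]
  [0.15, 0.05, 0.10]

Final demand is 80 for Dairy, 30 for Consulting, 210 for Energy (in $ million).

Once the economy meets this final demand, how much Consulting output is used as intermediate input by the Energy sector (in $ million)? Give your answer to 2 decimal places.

I − A =
  [   0.60    -0.30    -0.10]
  [  -0.05     0.90    -0.30]
  [  -0.15    -0.05     0.90]
Cofactors of I−A, C_ij = (−1)^(i+j)·(minor ij) (rows/columns in the sector order above):
  C_11 = (0.90)(0.90) − (-0.30)(-0.05) = 0.7950
  C_12 = −[(-0.05)(0.90) − (-0.30)(-0.15)] = 0.0900
  C_13 = (-0.05)(-0.05) − (0.90)(-0.15) = 0.1375
  C_21 = −[(-0.30)(0.90) − (-0.10)(-0.05)] = 0.2750
  C_22 = (0.60)(0.90) − (-0.10)(-0.15) = 0.5250
  C_23 = −[(0.60)(-0.05) − (-0.30)(-0.15)] = 0.0750
  C_31 = (-0.30)(-0.30) − (-0.10)(0.90) = 0.1800
  C_32 = −[(0.60)(-0.30) − (-0.10)(-0.05)] = 0.1850
  C_33 = (0.60)(0.90) − (-0.30)(-0.05) = 0.5250
det(I−A) = Σ_j (I−A)_1j·C_1j = (0.60)(0.7950) + (-0.30)(0.0900) + (-0.10)(0.1375) = 0.43625
adj(I−A) = Cᵀ =
  [ 0.7950   0.2750   0.1800]
  [ 0.0900   0.5250   0.1850]
  [ 0.1375   0.0750   0.5250]
(I − A)⁻¹ = adj(I−A) / det(I−A) ≈
  [   1.8223     0.6304     0.4126]
  [   0.2063     1.2034     0.4241]
  [   0.3152     0.1719     1.2034]
First solve x = (I − A)⁻¹ d = adj(I−A)·d / det(I−A); in particular x_3 = (0.1375·80 + 0.0750·30 + 0.5250·210) / 0.43625 = 123.50 / 0.43625 ≈ 283.0946.
Intermediate flow from 2 to 3: z_23 = a_23 · x_3 = 0.30 × 123.50 / 0.43625 = 37.05 / 0.43625 ≈ 84.93.

z_23 = 84.93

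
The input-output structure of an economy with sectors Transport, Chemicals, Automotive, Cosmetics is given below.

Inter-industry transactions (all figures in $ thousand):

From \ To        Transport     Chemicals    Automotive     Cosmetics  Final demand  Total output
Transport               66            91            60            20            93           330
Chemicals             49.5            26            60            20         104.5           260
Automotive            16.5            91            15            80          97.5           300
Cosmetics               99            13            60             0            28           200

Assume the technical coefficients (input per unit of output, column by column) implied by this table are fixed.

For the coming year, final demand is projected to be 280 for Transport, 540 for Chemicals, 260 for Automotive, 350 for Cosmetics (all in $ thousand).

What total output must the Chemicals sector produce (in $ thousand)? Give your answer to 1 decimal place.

Technical coefficients a_ij = z_ij / X_j:
  a_11 = 66/330 = 0.20, a_21 = 49.5/330 = 0.15, a_31 = 16.5/330 = 0.05, a_41 = 99/330 = 0.30
  a_12 = 91/260 = 0.35, a_22 = 26/260 = 0.10, a_32 = 91/260 = 0.35, a_42 = 13/260 = 0.05
  a_13 = 60/300 = 0.20, a_23 = 60/300 = 0.20, a_33 = 15/300 = 0.05, a_43 = 60/300 = 0.20
  a_14 = 20/200 = 0.10, a_24 = 20/200 = 0.10, a_34 = 80/200 = 0.40, a_44 = 0/200 = 0.00
I − A =
  [   0.80    -0.35    -0.20    -0.10]
  [  -0.15     0.90    -0.20    -0.10]
  [  -0.05    -0.35     0.95    -0.40]
  [  -0.30    -0.05    -0.20     1.00]
Compute the cofactors C_ij = (−1)^(i+j)·(3×3 minor ij) of I−A; the adjugate is their transpose:
adj(I−A) = Cᵀ =
  [ 0.697250   0.390250   0.275000   0.218750]
  [ 0.194000   0.632500   0.209000   0.166250]
  [ 0.218750   0.345250   0.625250   0.306500]
  [ 0.262625   0.217750   0.218000   0.555125]
det(I−A) = Σ_j (I−A)_1j·C_1j = (0.80)(0.697250) + (-0.35)(0.194000) + (-0.20)(0.218750) + (-0.10)(0.262625) = 0.4198875
(I − A)⁻¹ = adj(I−A) / det(I−A) ≈
  [   1.6606     0.9294     0.6549     0.5210]
  [   0.4620     1.5064     0.4978     0.3959]
  [   0.5210     0.8222     1.4891     0.7300]
  [   0.6255     0.5186     0.5192     1.3221]
x = (I − A)⁻¹ d = adj(I−A)·d / det(I−A), with det(I−A) = 0.4198875:
  x_1 = (0.697250·280 + 0.390250·540 + 0.275000·260 + 0.218750·350) / 0.4198875 = 554.0275 / 0.4198875 ≈ 1319.5
  x_2 = (0.194000·280 + 0.632500·540 + 0.209000·260 + 0.166250·350) / 0.4198875 = 508.3975 / 0.4198875 ≈ 1210.8
  x_3 = (0.218750·280 + 0.345250·540 + 0.625250·260 + 0.306500·350) / 0.4198875 = 517.525 / 0.4198875 ≈ 1232.5
  x_4 = (0.262625·280 + 0.217750·540 + 0.218000·260 + 0.555125·350) / 0.4198875 = 442.09375 / 0.4198875 ≈ 1052.9

x_2 = 1210.8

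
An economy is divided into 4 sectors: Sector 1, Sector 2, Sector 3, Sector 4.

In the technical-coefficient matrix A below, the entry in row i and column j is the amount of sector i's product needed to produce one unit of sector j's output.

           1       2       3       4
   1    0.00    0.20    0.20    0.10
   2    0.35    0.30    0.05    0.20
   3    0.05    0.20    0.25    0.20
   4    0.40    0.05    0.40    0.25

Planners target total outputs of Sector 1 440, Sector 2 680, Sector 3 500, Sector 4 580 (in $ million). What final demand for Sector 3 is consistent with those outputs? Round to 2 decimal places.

d_3 = 101.00

I − A =
  [   1.00    -0.20    -0.20    -0.10]
  [  -0.35     0.70    -0.05    -0.20]
  [  -0.05    -0.20     0.75    -0.20]
  [  -0.40    -0.05    -0.40     0.75]
d = (I − A) x:
  d_1 = (+1.00)·440 + (-0.20)·680 + (-0.20)·500 + (-0.10)·580 = 146.00
  d_2 = (-0.35)·440 + (+0.70)·680 + (-0.05)·500 + (-0.20)·580 = 181.00
  d_3 = (-0.05)·440 + (-0.20)·680 + (+0.75)·500 + (-0.20)·580 = 101.00
  d_4 = (-0.40)·440 + (-0.05)·680 + (-0.40)·500 + (+0.75)·580 = 25.00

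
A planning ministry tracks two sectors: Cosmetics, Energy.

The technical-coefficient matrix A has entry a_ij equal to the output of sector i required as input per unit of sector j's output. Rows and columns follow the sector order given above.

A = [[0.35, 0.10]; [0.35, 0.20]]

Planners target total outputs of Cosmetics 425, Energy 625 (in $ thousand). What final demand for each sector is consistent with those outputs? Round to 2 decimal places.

I − A =
  [   0.65    -0.10]
  [  -0.35     0.80]
d = (I − A) x:
  d_C = (+0.65)·425 + (-0.10)·625 = 213.75
  d_E = (-0.35)·425 + (+0.80)·625 = 351.25

d_C = 213.75, d_E = 351.25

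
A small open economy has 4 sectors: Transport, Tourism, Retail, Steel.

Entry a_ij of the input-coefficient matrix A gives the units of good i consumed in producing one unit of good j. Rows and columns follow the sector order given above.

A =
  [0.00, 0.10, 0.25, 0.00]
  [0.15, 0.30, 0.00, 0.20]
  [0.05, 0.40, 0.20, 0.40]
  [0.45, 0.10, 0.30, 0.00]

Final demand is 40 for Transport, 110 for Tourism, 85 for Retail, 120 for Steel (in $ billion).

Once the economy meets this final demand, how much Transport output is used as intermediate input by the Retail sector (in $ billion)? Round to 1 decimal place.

I − A =
  [   1.00    -0.10    -0.25     0.00]
  [  -0.15     0.70     0.00    -0.20]
  [  -0.05    -0.40     0.80    -0.40]
  [  -0.45    -0.10    -0.30     1.00]
Compute the cofactors C_ij = (−1)^(i+j)·(3×3 minor ij) of I−A; the adjugate is their transpose:
adj(I−A) = Cᵀ =
  [ 0.43600   0.17800   0.17600   0.10600]
  [ 0.17700   0.62250   0.12000   0.17250]
  [ 0.26200   0.46300   0.65600   0.35500]
  [ 0.29250   0.28125   0.28800   0.52425]
det(I−A) = Σ_j (I−A)_1j·C_1j = (1.00)(0.43600) + (-0.10)(0.17700) + (-0.25)(0.26200) + (0.00)(0.29250) = 0.3528
(I − A)⁻¹ = adj(I−A) / det(I−A) ≈
  [   1.2358     0.5045     0.4989     0.3005]
  [   0.5017     1.7645     0.3401     0.4889]
  [   0.7426     1.3124     1.8594     1.0062]
  [   0.8291     0.7972     0.8163     1.4860]
First solve x = (I − A)⁻¹ d = adj(I−A)·d / det(I−A); in particular x_3 = (0.26200·40 + 0.46300·110 + 0.65600·85 + 0.35500·120) / 0.3528 = 159.77 / 0.3528 ≈ 452.863.
Intermediate flow from 1 to 3: z_13 = a_13 · x_3 = 0.25 × 159.77 / 0.3528 = 39.9425 / 0.3528 ≈ 113.2.

z_13 = 113.2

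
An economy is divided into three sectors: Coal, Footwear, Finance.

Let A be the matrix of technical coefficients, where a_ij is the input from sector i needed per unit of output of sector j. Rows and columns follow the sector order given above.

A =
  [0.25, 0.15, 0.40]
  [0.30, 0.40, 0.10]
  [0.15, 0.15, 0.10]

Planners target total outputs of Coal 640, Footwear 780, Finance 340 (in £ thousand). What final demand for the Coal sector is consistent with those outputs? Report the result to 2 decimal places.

I − A =
  [   0.75    -0.15    -0.40]
  [  -0.30     0.60    -0.10]
  [  -0.15    -0.15     0.90]
d = (I − A) x:
  d_1 = (+0.75)·640 + (-0.15)·780 + (-0.40)·340 = 227.00
  d_2 = (-0.30)·640 + (+0.60)·780 + (-0.10)·340 = 242.00
  d_3 = (-0.15)·640 + (-0.15)·780 + (+0.90)·340 = 93.00

d_1 = 227.00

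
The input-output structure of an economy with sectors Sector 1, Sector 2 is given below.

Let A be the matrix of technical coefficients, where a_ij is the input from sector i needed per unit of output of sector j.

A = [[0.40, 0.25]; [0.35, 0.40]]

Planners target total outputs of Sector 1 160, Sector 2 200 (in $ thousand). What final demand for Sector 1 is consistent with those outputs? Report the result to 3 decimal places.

d_1 = 46.000

I − A =
  [   0.60    -0.25]
  [  -0.35     0.60]
d = (I − A) x:
  d_1 = (+0.60)·160 + (-0.25)·200 = 46.000
  d_2 = (-0.35)·160 + (+0.60)·200 = 64.000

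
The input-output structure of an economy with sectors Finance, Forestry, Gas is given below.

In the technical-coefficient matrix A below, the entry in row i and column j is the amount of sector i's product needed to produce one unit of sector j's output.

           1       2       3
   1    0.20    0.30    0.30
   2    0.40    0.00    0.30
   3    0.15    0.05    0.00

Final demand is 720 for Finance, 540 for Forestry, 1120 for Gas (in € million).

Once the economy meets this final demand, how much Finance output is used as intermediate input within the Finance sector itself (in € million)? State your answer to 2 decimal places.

I − A =
  [   0.80    -0.30    -0.30]
  [  -0.40     1.00    -0.30]
  [  -0.15    -0.05     1.00]
Cofactors of I−A, C_ij = (−1)^(i+j)·(minor ij) (rows/columns in the sector order above):
  C_11 = (1.00)(1.00) − (-0.30)(-0.05) = 0.9850
  C_12 = −[(-0.40)(1.00) − (-0.30)(-0.15)] = 0.4450
  C_13 = (-0.40)(-0.05) − (1.00)(-0.15) = 0.1700
  C_21 = −[(-0.30)(1.00) − (-0.30)(-0.05)] = 0.3150
  C_22 = (0.80)(1.00) − (-0.30)(-0.15) = 0.7550
  C_23 = −[(0.80)(-0.05) − (-0.30)(-0.15)] = 0.0850
  C_31 = (-0.30)(-0.30) − (-0.30)(1.00) = 0.3900
  C_32 = −[(0.80)(-0.30) − (-0.30)(-0.40)] = 0.3600
  C_33 = (0.80)(1.00) − (-0.30)(-0.40) = 0.6800
det(I−A) = Σ_j (I−A)_1j·C_1j = (0.80)(0.9850) + (-0.30)(0.4450) + (-0.30)(0.1700) = 0.6035
adj(I−A) = Cᵀ =
  [ 0.9850   0.3150   0.3900]
  [ 0.4450   0.7550   0.3600]
  [ 0.1700   0.0850   0.6800]
(I − A)⁻¹ = adj(I−A) / det(I−A) ≈
  [   1.6321     0.5220     0.6462]
  [   0.7374     1.2510     0.5965]
  [   0.2817     0.1408     1.1268]
First solve x = (I − A)⁻¹ d = adj(I−A)·d / det(I−A); in particular x_1 = (0.9850·720 + 0.3150·540 + 0.3900·1120) / 0.6035 = 1316.10 / 0.6035 ≈ 2180.7788.
Intermediate flow from 1 to 1: z_11 = a_11 · x_1 = 0.20 × 1316.10 / 0.6035 = 263.22 / 0.6035 ≈ 436.16.

z_11 = 436.16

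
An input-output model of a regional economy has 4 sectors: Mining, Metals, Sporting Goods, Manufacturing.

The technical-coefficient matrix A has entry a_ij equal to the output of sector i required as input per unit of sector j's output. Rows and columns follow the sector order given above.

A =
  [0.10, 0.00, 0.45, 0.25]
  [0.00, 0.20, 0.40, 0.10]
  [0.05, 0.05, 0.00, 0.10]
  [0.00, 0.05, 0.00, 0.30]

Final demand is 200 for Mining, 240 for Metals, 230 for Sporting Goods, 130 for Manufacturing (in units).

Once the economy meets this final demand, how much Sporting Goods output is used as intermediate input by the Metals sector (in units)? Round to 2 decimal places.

I − A =
  [   0.90     0.00    -0.45    -0.25]
  [   0.00     0.80    -0.40    -0.10]
  [  -0.05    -0.05     1.00    -0.10]
  [   0.00    -0.05     0.00     0.70]
Compute the cofactors C_ij = (−1)^(i+j)·(3×3 minor ij) of I−A; the adjugate is their transpose:
adj(I−A) = Cᵀ =
  [ 0.539000   0.030500   0.254750   0.233250]
  [ 0.014000   0.614250   0.252000   0.128750]
  [ 0.027750   0.036625   0.499500   0.086500]
  [ 0.001000   0.043875   0.018000   0.684000]
det(I−A) = Σ_j (I−A)_1j·C_1j = (0.90)(0.539000) + (0.00)(0.014000) + (-0.45)(0.027750) + (-0.25)(0.001000) = 0.4723625
(I − A)⁻¹ = adj(I−A) / det(I−A) ≈
  [   1.1411     0.0646     0.5393     0.4938]
  [   0.0296     1.3004     0.5335     0.2726]
  [   0.0587     0.0775     1.0575     0.1831]
  [   0.0021     0.0929     0.0381     1.4480]
First solve x = (I − A)⁻¹ d = adj(I−A)·d / det(I−A); in particular x_2 = (0.014000·200 + 0.614250·240 + 0.252000·230 + 0.128750·130) / 0.4723625 = 224.9175 / 0.4723625 ≈ 476.1544.
Intermediate flow from 3 to 2: z_32 = a_32 · x_2 = 0.05 × 224.9175 / 0.4723625 = 11.245875 / 0.4723625 ≈ 23.81.

z_32 = 23.81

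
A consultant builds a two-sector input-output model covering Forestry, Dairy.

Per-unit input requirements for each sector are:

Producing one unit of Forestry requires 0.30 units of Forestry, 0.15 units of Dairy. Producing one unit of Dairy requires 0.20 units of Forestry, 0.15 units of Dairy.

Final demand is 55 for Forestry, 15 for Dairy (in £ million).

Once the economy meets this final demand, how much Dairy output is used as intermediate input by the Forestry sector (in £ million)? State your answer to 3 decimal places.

I − A =
  [   0.70    -0.20]
  [  -0.15     0.85]
det(I−A) = (0.70)(0.85) − (-0.20)(-0.15) = 0.5650
adj(I−A) = [[0.85, 0.20], [0.15, 0.70]]
(I − A)⁻¹ = adj(I−A) / det(I−A) ≈
  [   1.5044     0.3540]
  [   0.2655     1.2389]
First solve x = (I − A)⁻¹ d = adj(I−A)·d / det(I−A); in particular x_F = (0.85·55 + 0.20·15) / 0.5650 = 49.75 / 0.5650 ≈ 88.05310.
Intermediate flow from D to F: z_DF = a_DF · x_F = 0.15 × 49.75 / 0.5650 = 7.4625 / 0.5650 ≈ 13.208.

z_DF = 13.208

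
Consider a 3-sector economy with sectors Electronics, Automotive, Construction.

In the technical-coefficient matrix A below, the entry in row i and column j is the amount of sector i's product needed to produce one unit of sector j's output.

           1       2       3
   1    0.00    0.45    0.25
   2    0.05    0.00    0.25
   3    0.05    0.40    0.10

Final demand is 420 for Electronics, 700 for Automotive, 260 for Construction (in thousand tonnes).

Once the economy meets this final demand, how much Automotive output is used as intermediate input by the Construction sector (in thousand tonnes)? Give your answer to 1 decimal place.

I − A =
  [   1.00    -0.45    -0.25]
  [  -0.05     1.00    -0.25]
  [  -0.05    -0.40     0.90]
Cofactors of I−A, C_ij = (−1)^(i+j)·(minor ij) (rows/columns in the sector order above):
  C_11 = (1.00)(0.90) − (-0.25)(-0.40) = 0.8000
  C_12 = −[(-0.05)(0.90) − (-0.25)(-0.05)] = 0.0575
  C_13 = (-0.05)(-0.40) − (1.00)(-0.05) = 0.0700
  C_21 = −[(-0.45)(0.90) − (-0.25)(-0.40)] = 0.5050
  C_22 = (1.00)(0.90) − (-0.25)(-0.05) = 0.8875
  C_23 = −[(1.00)(-0.40) − (-0.45)(-0.05)] = 0.4225
  C_31 = (-0.45)(-0.25) − (-0.25)(1.00) = 0.3625
  C_32 = −[(1.00)(-0.25) − (-0.25)(-0.05)] = 0.2625
  C_33 = (1.00)(1.00) − (-0.45)(-0.05) = 0.9775
det(I−A) = Σ_j (I−A)_1j·C_1j = (1.00)(0.8000) + (-0.45)(0.0575) + (-0.25)(0.0700) = 0.756625
adj(I−A) = Cᵀ =
  [ 0.8000   0.5050   0.3625]
  [ 0.0575   0.8875   0.2625]
  [ 0.0700   0.4225   0.9775]
(I − A)⁻¹ = adj(I−A) / det(I−A) ≈
  [   1.0573     0.6674     0.4791]
  [   0.0760     1.1730     0.3469]
  [   0.0925     0.5584     1.2919]
First solve x = (I − A)⁻¹ d = adj(I−A)·d / det(I−A); in particular x_3 = (0.0700·420 + 0.4225·700 + 0.9775·260) / 0.756625 = 579.30 / 0.756625 ≈ 765.637.
Intermediate flow from 2 to 3: z_23 = a_23 · x_3 = 0.25 × 579.30 / 0.756625 = 144.825 / 0.756625 ≈ 191.4.

z_23 = 191.4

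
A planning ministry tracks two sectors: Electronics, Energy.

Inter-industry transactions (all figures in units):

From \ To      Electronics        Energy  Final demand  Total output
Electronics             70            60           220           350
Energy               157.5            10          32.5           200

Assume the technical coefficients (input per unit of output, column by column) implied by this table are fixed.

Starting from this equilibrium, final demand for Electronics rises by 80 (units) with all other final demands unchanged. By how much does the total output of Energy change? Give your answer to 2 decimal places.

Δx_2 = 57.60

Technical coefficients a_ij = z_ij / X_j:
  a_11 = 70/350 = 0.20, a_21 = 157.5/350 = 0.45
  a_12 = 60/200 = 0.30, a_22 = 10/200 = 0.05
I − A =
  [   0.80    -0.30]
  [  -0.45     0.95]
det(I−A) = (0.80)(0.95) − (-0.30)(-0.45) = 0.6250
adj(I−A) = [[0.95, 0.30], [0.45, 0.80]]
(I − A)⁻¹ = adj(I−A) / det(I−A) ≈
  [   1.5200     0.4800]
  [   0.7200     1.2800]
Δx = (I − A)⁻¹ Δd with Δd having +80 in the Electronics component and 0 elsewhere.
So Δx_2 = L_21 · (+80), where L_21 = adj(I−A)_21 / det(I−A) = 0.45 / 0.6250.
Δx_2 = 0.45 × (+80) / 0.6250 = 36.00 / 0.6250 = 57.60.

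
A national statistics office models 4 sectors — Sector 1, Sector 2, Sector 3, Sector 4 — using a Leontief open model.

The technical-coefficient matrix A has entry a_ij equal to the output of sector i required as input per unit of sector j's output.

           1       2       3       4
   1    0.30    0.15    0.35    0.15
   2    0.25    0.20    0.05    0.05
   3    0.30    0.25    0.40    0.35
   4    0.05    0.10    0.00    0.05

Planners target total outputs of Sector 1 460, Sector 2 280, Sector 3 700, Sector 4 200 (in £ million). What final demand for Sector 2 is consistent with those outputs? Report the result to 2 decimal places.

d_2 = 64.00

I − A =
  [   0.70    -0.15    -0.35    -0.15]
  [  -0.25     0.80    -0.05    -0.05]
  [  -0.30    -0.25     0.60    -0.35]
  [  -0.05    -0.10     0.00     0.95]
d = (I − A) x:
  d_1 = (+0.70)·460 + (-0.15)·280 + (-0.35)·700 + (-0.15)·200 = 5.00
  d_2 = (-0.25)·460 + (+0.80)·280 + (-0.05)·700 + (-0.05)·200 = 64.00
  d_3 = (-0.30)·460 + (-0.25)·280 + (+0.60)·700 + (-0.35)·200 = 142.00
  d_4 = (-0.05)·460 + (-0.10)·280 + (+0.00)·700 + (+0.95)·200 = 139.00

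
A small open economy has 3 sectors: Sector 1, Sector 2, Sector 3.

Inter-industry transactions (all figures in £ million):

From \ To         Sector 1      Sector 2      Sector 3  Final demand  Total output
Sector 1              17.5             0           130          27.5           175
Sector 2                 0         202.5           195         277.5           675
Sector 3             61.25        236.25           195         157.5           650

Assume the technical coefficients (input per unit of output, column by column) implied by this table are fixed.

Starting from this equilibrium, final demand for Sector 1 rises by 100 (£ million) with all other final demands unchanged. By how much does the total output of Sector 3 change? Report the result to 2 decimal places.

Δx_3 = 82.35

Technical coefficients a_ij = z_ij / X_j:
  a_11 = 17.5/175 = 0.10, a_21 = 0/175 = 0.00, a_31 = 61.25/175 = 0.35
  a_12 = 0/675 = 0.00, a_22 = 202.5/675 = 0.30, a_32 = 236.25/675 = 0.35
  a_13 = 130/650 = 0.20, a_23 = 195/650 = 0.30, a_33 = 195/650 = 0.30
I − A =
  [   0.90     0.00    -0.20]
  [   0.00     0.70    -0.30]
  [  -0.35    -0.35     0.70]
Cofactors of I−A, C_ij = (−1)^(i+j)·(minor ij) (rows/columns in the sector order above):
  C_11 = (0.70)(0.70) − (-0.30)(-0.35) = 0.3850
  C_12 = −[(0.00)(0.70) − (-0.30)(-0.35)] = 0.1050
  C_13 = (0.00)(-0.35) − (0.70)(-0.35) = 0.2450
  C_21 = −[(0.00)(0.70) − (-0.20)(-0.35)] = 0.0700
  C_22 = (0.90)(0.70) − (-0.20)(-0.35) = 0.5600
  C_23 = −[(0.90)(-0.35) − (0.00)(-0.35)] = 0.3150
  C_31 = (0.00)(-0.30) − (-0.20)(0.70) = 0.1400
  C_32 = −[(0.90)(-0.30) − (-0.20)(0.00)] = 0.2700
  C_33 = (0.90)(0.70) − (0.00)(0.00) = 0.6300
det(I−A) = Σ_j (I−A)_1j·C_1j = (0.90)(0.3850) + (0.00)(0.1050) + (-0.20)(0.2450) = 0.2975
adj(I−A) = Cᵀ =
  [ 0.3850   0.0700   0.1400]
  [ 0.1050   0.5600   0.2700]
  [ 0.2450   0.3150   0.6300]
(I − A)⁻¹ = adj(I−A) / det(I−A) ≈
  [   1.2941     0.2353     0.4706]
  [   0.3529     1.8824     0.9076]
  [   0.8235     1.0588     2.1176]
Δx = (I − A)⁻¹ Δd with Δd having +100 in the Sector 1 component and 0 elsewhere.
So Δx_3 = L_31 · (+100), where L_31 = adj(I−A)_31 / det(I−A) = 0.2450 / 0.2975.
Δx_3 = 0.2450 × (+100) / 0.2975 = 24.50 / 0.2975 ≈ 82.35.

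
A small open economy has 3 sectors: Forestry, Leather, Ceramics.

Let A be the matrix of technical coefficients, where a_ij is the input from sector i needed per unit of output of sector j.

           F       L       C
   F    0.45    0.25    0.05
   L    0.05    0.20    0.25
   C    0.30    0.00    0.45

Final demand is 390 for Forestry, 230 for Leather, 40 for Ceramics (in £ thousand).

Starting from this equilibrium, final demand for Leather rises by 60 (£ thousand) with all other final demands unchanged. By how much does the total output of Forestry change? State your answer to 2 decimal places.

I − A =
  [   0.55    -0.25    -0.05]
  [  -0.05     0.80    -0.25]
  [  -0.30     0.00     0.55]
Cofactors of I−A, C_ij = (−1)^(i+j)·(minor ij) (rows/columns in the sector order above):
  C_11 = (0.80)(0.55) − (-0.25)(0.00) = 0.4400
  C_12 = −[(-0.05)(0.55) − (-0.25)(-0.30)] = 0.1025
  C_13 = (-0.05)(0.00) − (0.80)(-0.30) = 0.2400
  C_21 = −[(-0.25)(0.55) − (-0.05)(0.00)] = 0.1375
  C_22 = (0.55)(0.55) − (-0.05)(-0.30) = 0.2875
  C_23 = −[(0.55)(0.00) − (-0.25)(-0.30)] = 0.0750
  C_31 = (-0.25)(-0.25) − (-0.05)(0.80) = 0.1025
  C_32 = −[(0.55)(-0.25) − (-0.05)(-0.05)] = 0.1400
  C_33 = (0.55)(0.80) − (-0.25)(-0.05) = 0.4275
det(I−A) = Σ_j (I−A)_1j·C_1j = (0.55)(0.4400) + (-0.25)(0.1025) + (-0.05)(0.2400) = 0.204375
adj(I−A) = Cᵀ =
  [ 0.4400   0.1375   0.1025]
  [ 0.1025   0.2875   0.1400]
  [ 0.2400   0.0750   0.4275]
(I − A)⁻¹ = adj(I−A) / det(I−A) ≈
  [   2.1529     0.6728     0.5015]
  [   0.5015     1.4067     0.6850]
  [   1.1743     0.3670     2.0917]
Δx = (I − A)⁻¹ Δd with Δd having +60 in the Leather component and 0 elsewhere.
So Δx_F = L_FL · (+60), where L_FL = adj(I−A)_FL / det(I−A) = 0.1375 / 0.204375.
Δx_F = 0.1375 × (+60) / 0.204375 = 8.25 / 0.204375 ≈ 40.37.

Δx_F = 40.37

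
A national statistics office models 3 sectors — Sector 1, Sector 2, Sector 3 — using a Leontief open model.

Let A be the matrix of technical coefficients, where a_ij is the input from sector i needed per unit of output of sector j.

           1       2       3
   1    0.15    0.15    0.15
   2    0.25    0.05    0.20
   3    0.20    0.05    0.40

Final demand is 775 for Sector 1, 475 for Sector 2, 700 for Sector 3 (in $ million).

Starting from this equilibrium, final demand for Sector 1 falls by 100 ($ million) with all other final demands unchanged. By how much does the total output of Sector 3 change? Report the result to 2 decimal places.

I − A =
  [   0.85    -0.15    -0.15]
  [  -0.25     0.95    -0.20]
  [  -0.20    -0.05     0.60]
Cofactors of I−A, C_ij = (−1)^(i+j)·(minor ij) (rows/columns in the sector order above):
  C_11 = (0.95)(0.60) − (-0.20)(-0.05) = 0.5600
  C_12 = −[(-0.25)(0.60) − (-0.20)(-0.20)] = 0.1900
  C_13 = (-0.25)(-0.05) − (0.95)(-0.20) = 0.2025
  C_21 = −[(-0.15)(0.60) − (-0.15)(-0.05)] = 0.0975
  C_22 = (0.85)(0.60) − (-0.15)(-0.20) = 0.4800
  C_23 = −[(0.85)(-0.05) − (-0.15)(-0.20)] = 0.0725
  C_31 = (-0.15)(-0.20) − (-0.15)(0.95) = 0.1725
  C_32 = −[(0.85)(-0.20) − (-0.15)(-0.25)] = 0.2075
  C_33 = (0.85)(0.95) − (-0.15)(-0.25) = 0.7700
det(I−A) = Σ_j (I−A)_1j·C_1j = (0.85)(0.5600) + (-0.15)(0.1900) + (-0.15)(0.2025) = 0.417125
adj(I−A) = Cᵀ =
  [ 0.5600   0.0975   0.1725]
  [ 0.1900   0.4800   0.2075]
  [ 0.2025   0.0725   0.7700]
(I − A)⁻¹ = adj(I−A) / det(I−A) ≈
  [   1.3425     0.2337     0.4135]
  [   0.4555     1.1507     0.4975]
  [   0.4855     0.1738     1.8460]
Δx = (I − A)⁻¹ Δd with Δd having -100 in the Sector 1 component and 0 elsewhere.
So Δx_3 = L_31 · (-100), where L_31 = adj(I−A)_31 / det(I−A) = 0.2025 / 0.417125.
Δx_3 = 0.2025 × (-100) / 0.417125 = -20.25 / 0.417125 ≈ -48.55.

Δx_3 = -48.55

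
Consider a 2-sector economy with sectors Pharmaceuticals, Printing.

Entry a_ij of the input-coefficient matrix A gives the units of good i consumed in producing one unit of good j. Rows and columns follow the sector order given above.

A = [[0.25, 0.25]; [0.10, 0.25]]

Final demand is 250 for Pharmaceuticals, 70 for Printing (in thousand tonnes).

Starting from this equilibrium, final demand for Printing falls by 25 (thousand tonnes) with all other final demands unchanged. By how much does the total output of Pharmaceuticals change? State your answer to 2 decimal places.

Δx_1 = -11.63

I − A =
  [   0.75    -0.25]
  [  -0.10     0.75]
det(I−A) = (0.75)(0.75) − (-0.25)(-0.10) = 0.5375
adj(I−A) = [[0.75, 0.25], [0.10, 0.75]]
(I − A)⁻¹ = adj(I−A) / det(I−A) ≈
  [   1.3953     0.4651]
  [   0.1860     1.3953]
Δx = (I − A)⁻¹ Δd with Δd having -25 in the Printing component and 0 elsewhere.
So Δx_1 = L_12 · (-25), where L_12 = adj(I−A)_12 / det(I−A) = 0.25 / 0.5375.
Δx_1 = 0.25 × (-25) / 0.5375 = -6.25 / 0.5375 ≈ -11.63.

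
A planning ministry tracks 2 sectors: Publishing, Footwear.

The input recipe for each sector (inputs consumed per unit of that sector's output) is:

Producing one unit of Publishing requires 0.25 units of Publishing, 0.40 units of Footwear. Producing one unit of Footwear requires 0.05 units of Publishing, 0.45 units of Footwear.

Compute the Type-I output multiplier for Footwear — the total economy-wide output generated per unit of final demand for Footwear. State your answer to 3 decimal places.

I − A =
  [   0.75    -0.05]
  [  -0.40     0.55]
det(I−A) = (0.75)(0.55) − (-0.05)(-0.40) = 0.3925
adj(I−A) = [[0.55, 0.05], [0.40, 0.75]]
(I − A)⁻¹ = adj(I−A) / det(I−A) ≈
  [   1.4013     0.1274]
  [   1.0191     1.9108]
The output multiplier for sector j is the column-j sum of the Leontief inverse (I − A)⁻¹ = adj(I−A) / det(I−A).
Column 2 of adj(I−A): (0.05, 0.75); det(I−A) = 0.3925.
m_2 = (0.05 + 0.75) / 0.3925 = 0.80 / 0.3925 ≈ 2.038.

m_2 = 2.038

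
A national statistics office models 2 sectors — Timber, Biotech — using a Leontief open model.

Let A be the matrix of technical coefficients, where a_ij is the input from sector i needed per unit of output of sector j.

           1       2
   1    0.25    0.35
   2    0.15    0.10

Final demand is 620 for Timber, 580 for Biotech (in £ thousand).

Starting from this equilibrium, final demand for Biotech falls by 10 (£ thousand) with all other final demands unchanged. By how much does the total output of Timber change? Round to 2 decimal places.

I − A =
  [   0.75    -0.35]
  [  -0.15     0.90]
det(I−A) = (0.75)(0.90) − (-0.35)(-0.15) = 0.6225
adj(I−A) = [[0.90, 0.35], [0.15, 0.75]]
(I − A)⁻¹ = adj(I−A) / det(I−A) ≈
  [   1.4458     0.5622]
  [   0.2410     1.2048]
Δx = (I − A)⁻¹ Δd with Δd having -10 in the Biotech component and 0 elsewhere.
So Δx_1 = L_12 · (-10), where L_12 = adj(I−A)_12 / det(I−A) = 0.35 / 0.6225.
Δx_1 = 0.35 × (-10) / 0.6225 = -3.50 / 0.6225 ≈ -5.62.

Δx_1 = -5.62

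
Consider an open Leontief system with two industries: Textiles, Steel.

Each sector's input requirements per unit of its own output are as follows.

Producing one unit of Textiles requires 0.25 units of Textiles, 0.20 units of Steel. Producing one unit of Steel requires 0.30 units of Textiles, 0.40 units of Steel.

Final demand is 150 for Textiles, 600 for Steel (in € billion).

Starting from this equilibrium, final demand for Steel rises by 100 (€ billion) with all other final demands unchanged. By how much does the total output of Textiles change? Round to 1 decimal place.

Δx_1 = 76.9

I − A =
  [   0.75    -0.30]
  [  -0.20     0.60]
det(I−A) = (0.75)(0.60) − (-0.30)(-0.20) = 0.3900
adj(I−A) = [[0.60, 0.30], [0.20, 0.75]]
(I − A)⁻¹ = adj(I−A) / det(I−A) ≈
  [   1.5385     0.7692]
  [   0.5128     1.9231]
Δx = (I − A)⁻¹ Δd with Δd having +100 in the Steel component and 0 elsewhere.
So Δx_1 = L_12 · (+100), where L_12 = adj(I−A)_12 / det(I−A) = 0.30 / 0.3900.
Δx_1 = 0.30 × (+100) / 0.3900 = 30.00 / 0.3900 ≈ 76.9.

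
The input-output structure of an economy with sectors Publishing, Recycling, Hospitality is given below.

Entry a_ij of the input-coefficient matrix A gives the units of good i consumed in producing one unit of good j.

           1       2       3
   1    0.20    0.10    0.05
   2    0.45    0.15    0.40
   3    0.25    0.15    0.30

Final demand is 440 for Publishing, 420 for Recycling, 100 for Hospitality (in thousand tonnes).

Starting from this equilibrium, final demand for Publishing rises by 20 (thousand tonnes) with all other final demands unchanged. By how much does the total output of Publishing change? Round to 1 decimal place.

I − A =
  [   0.80    -0.10    -0.05]
  [  -0.45     0.85    -0.40]
  [  -0.25    -0.15     0.70]
Cofactors of I−A, C_ij = (−1)^(i+j)·(minor ij) (rows/columns in the sector order above):
  C_11 = (0.85)(0.70) − (-0.40)(-0.15) = 0.5350
  C_12 = −[(-0.45)(0.70) − (-0.40)(-0.25)] = 0.4150
  C_13 = (-0.45)(-0.15) − (0.85)(-0.25) = 0.2800
  C_21 = −[(-0.10)(0.70) − (-0.05)(-0.15)] = 0.0775
  C_22 = (0.80)(0.70) − (-0.05)(-0.25) = 0.5475
  C_23 = −[(0.80)(-0.15) − (-0.10)(-0.25)] = 0.1450
  C_31 = (-0.10)(-0.40) − (-0.05)(0.85) = 0.0825
  C_32 = −[(0.80)(-0.40) − (-0.05)(-0.45)] = 0.3425
  C_33 = (0.80)(0.85) − (-0.10)(-0.45) = 0.6350
det(I−A) = Σ_j (I−A)_1j·C_1j = (0.80)(0.5350) + (-0.10)(0.4150) + (-0.05)(0.2800) = 0.3725
adj(I−A) = Cᵀ =
  [ 0.5350   0.0775   0.0825]
  [ 0.4150   0.5475   0.3425]
  [ 0.2800   0.1450   0.6350]
(I − A)⁻¹ = adj(I−A) / det(I−A) ≈
  [   1.4362     0.2081     0.2215]
  [   1.1141     1.4698     0.9195]
  [   0.7517     0.3893     1.7047]
Δx = (I − A)⁻¹ Δd with Δd having +20 in the Publishing component and 0 elsewhere.
So Δx_1 = L_11 · (+20), where L_11 = adj(I−A)_11 / det(I−A) = 0.5350 / 0.3725.
Δx_1 = 0.5350 × (+20) / 0.3725 = 10.70 / 0.3725 ≈ 28.7.

Δx_1 = 28.7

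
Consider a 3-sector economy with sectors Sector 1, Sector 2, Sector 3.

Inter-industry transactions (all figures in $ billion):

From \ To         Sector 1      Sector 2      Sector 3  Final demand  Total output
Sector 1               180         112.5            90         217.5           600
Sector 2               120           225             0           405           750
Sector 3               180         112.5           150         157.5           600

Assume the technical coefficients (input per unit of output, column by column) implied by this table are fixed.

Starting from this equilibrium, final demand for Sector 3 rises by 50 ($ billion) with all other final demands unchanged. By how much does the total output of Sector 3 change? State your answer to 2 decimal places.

Technical coefficients a_ij = z_ij / X_j:
  a_11 = 180/600 = 0.30, a_21 = 120/600 = 0.20, a_31 = 180/600 = 0.30
  a_12 = 112.5/750 = 0.15, a_22 = 225/750 = 0.30, a_32 = 112.5/750 = 0.15
  a_13 = 90/600 = 0.15, a_23 = 0/600 = 0.00, a_33 = 150/600 = 0.25
I − A =
  [   0.70    -0.15    -0.15]
  [  -0.20     0.70     0.00]
  [  -0.30    -0.15     0.75]
Cofactors of I−A, C_ij = (−1)^(i+j)·(minor ij) (rows/columns in the sector order above):
  C_11 = (0.70)(0.75) − (0.00)(-0.15) = 0.5250
  C_12 = −[(-0.20)(0.75) − (0.00)(-0.30)] = 0.1500
  C_13 = (-0.20)(-0.15) − (0.70)(-0.30) = 0.2400
  C_21 = −[(-0.15)(0.75) − (-0.15)(-0.15)] = 0.1350
  C_22 = (0.70)(0.75) − (-0.15)(-0.30) = 0.4800
  C_23 = −[(0.70)(-0.15) − (-0.15)(-0.30)] = 0.1500
  C_31 = (-0.15)(0.00) − (-0.15)(0.70) = 0.1050
  C_32 = −[(0.70)(0.00) − (-0.15)(-0.20)] = 0.0300
  C_33 = (0.70)(0.70) − (-0.15)(-0.20) = 0.4600
det(I−A) = Σ_j (I−A)_1j·C_1j = (0.70)(0.5250) + (-0.15)(0.1500) + (-0.15)(0.2400) = 0.3090
adj(I−A) = Cᵀ =
  [ 0.5250   0.1350   0.1050]
  [ 0.1500   0.4800   0.0300]
  [ 0.2400   0.1500   0.4600]
(I − A)⁻¹ = adj(I−A) / det(I−A) ≈
  [   1.6990     0.4369     0.3398]
  [   0.4854     1.5534     0.0971]
  [   0.7767     0.4854     1.4887]
Δx = (I − A)⁻¹ Δd with Δd having +50 in the Sector 3 component and 0 elsewhere.
So Δx_3 = L_33 · (+50), where L_33 = adj(I−A)_33 / det(I−A) = 0.4600 / 0.3090.
Δx_3 = 0.4600 × (+50) / 0.3090 = 23.00 / 0.3090 ≈ 74.43.

Δx_3 = 74.43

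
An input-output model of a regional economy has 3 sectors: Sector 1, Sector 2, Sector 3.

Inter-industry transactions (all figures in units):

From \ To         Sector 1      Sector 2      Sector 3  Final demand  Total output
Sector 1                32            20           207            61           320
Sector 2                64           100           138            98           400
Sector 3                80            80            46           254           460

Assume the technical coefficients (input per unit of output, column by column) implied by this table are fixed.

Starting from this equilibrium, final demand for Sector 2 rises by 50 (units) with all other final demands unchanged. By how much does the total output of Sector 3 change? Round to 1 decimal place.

Technical coefficients a_ij = z_ij / X_j:
  a_11 = 32/320 = 0.10, a_21 = 64/320 = 0.20, a_31 = 80/320 = 0.25
  a_12 = 20/400 = 0.05, a_22 = 100/400 = 0.25, a_32 = 80/400 = 0.20
  a_13 = 207/460 = 0.45, a_23 = 138/460 = 0.30, a_33 = 46/460 = 0.10
I − A =
  [   0.90    -0.05    -0.45]
  [  -0.20     0.75    -0.30]
  [  -0.25    -0.20     0.90]
Cofactors of I−A, C_ij = (−1)^(i+j)·(minor ij) (rows/columns in the sector order above):
  C_11 = (0.75)(0.90) − (-0.30)(-0.20) = 0.6150
  C_12 = −[(-0.20)(0.90) − (-0.30)(-0.25)] = 0.2550
  C_13 = (-0.20)(-0.20) − (0.75)(-0.25) = 0.2275
  C_21 = −[(-0.05)(0.90) − (-0.45)(-0.20)] = 0.1350
  C_22 = (0.90)(0.90) − (-0.45)(-0.25) = 0.6975
  C_23 = −[(0.90)(-0.20) − (-0.05)(-0.25)] = 0.1925
  C_31 = (-0.05)(-0.30) − (-0.45)(0.75) = 0.3525
  C_32 = −[(0.90)(-0.30) − (-0.45)(-0.20)] = 0.3600
  C_33 = (0.90)(0.75) − (-0.05)(-0.20) = 0.6650
det(I−A) = Σ_j (I−A)_1j·C_1j = (0.90)(0.6150) + (-0.05)(0.2550) + (-0.45)(0.2275) = 0.438375
adj(I−A) = Cᵀ =
  [ 0.6150   0.1350   0.3525]
  [ 0.2550   0.6975   0.3600]
  [ 0.2275   0.1925   0.6650]
(I − A)⁻¹ = adj(I−A) / det(I−A) ≈
  [   1.4029     0.3080     0.8041]
  [   0.5817     1.5911     0.8212]
  [   0.5190     0.4391     1.5170]
Δx = (I − A)⁻¹ Δd with Δd having +50 in the Sector 2 component and 0 elsewhere.
So Δx_3 = L_32 · (+50), where L_32 = adj(I−A)_32 / det(I−A) = 0.1925 / 0.438375.
Δx_3 = 0.1925 × (+50) / 0.438375 = 9.625 / 0.438375 ≈ 22.0.

Δx_3 = 22.0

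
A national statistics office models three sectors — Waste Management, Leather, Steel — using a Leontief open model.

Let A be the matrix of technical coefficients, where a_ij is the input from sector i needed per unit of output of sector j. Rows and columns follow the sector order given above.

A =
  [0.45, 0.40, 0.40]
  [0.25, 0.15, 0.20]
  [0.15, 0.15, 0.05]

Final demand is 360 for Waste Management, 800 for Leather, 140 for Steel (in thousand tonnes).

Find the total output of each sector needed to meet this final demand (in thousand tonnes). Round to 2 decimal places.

I − A =
  [   0.55    -0.40    -0.40]
  [  -0.25     0.85    -0.20]
  [  -0.15    -0.15     0.95]
Cofactors of I−A, C_ij = (−1)^(i+j)·(minor ij) (rows/columns in the sector order above):
  C_11 = (0.85)(0.95) − (-0.20)(-0.15) = 0.7775
  C_12 = −[(-0.25)(0.95) − (-0.20)(-0.15)] = 0.2675
  C_13 = (-0.25)(-0.15) − (0.85)(-0.15) = 0.1650
  C_21 = −[(-0.40)(0.95) − (-0.40)(-0.15)] = 0.4400
  C_22 = (0.55)(0.95) − (-0.40)(-0.15) = 0.4625
  C_23 = −[(0.55)(-0.15) − (-0.40)(-0.15)] = 0.1425
  C_31 = (-0.40)(-0.20) − (-0.40)(0.85) = 0.4200
  C_32 = −[(0.55)(-0.20) − (-0.40)(-0.25)] = 0.2100
  C_33 = (0.55)(0.85) − (-0.40)(-0.25) = 0.3675
det(I−A) = Σ_j (I−A)_1j·C_1j = (0.55)(0.7775) + (-0.40)(0.2675) + (-0.40)(0.1650) = 0.254625
adj(I−A) = Cᵀ =
  [ 0.7775   0.4400   0.4200]
  [ 0.2675   0.4625   0.2100]
  [ 0.1650   0.1425   0.3675]
(I − A)⁻¹ = adj(I−A) / det(I−A) ≈
  [   3.0535     1.7280     1.6495]
  [   1.0506     1.8164     0.8247]
  [   0.6480     0.5596     1.4433]
x = (I − A)⁻¹ d = adj(I−A)·d / det(I−A), with det(I−A) = 0.254625:
  x_1 = (0.7775·360 + 0.4400·800 + 0.4200·140) / 0.254625 = 690.70 / 0.254625 ≈ 2712.62
  x_2 = (0.2675·360 + 0.4625·800 + 0.2100·140) / 0.254625 = 495.70 / 0.254625 ≈ 1946.78
  x_3 = (0.1650·360 + 0.1425·800 + 0.3675·140) / 0.254625 = 224.85 / 0.254625 ≈ 883.06

x_1 = 2712.62, x_2 = 1946.78, x_3 = 883.06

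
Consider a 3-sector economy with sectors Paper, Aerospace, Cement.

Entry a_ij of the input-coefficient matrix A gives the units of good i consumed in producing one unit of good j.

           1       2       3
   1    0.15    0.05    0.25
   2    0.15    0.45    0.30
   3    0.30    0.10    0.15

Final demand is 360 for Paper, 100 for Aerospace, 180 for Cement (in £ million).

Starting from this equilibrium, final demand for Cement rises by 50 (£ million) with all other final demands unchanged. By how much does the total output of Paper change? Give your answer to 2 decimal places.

Δx_1 = 24.13

I − A =
  [   0.85    -0.05    -0.25]
  [  -0.15     0.55    -0.30]
  [  -0.30    -0.10     0.85]
Cofactors of I−A, C_ij = (−1)^(i+j)·(minor ij) (rows/columns in the sector order above):
  C_11 = (0.55)(0.85) − (-0.30)(-0.10) = 0.4375
  C_12 = −[(-0.15)(0.85) − (-0.30)(-0.30)] = 0.2175
  C_13 = (-0.15)(-0.10) − (0.55)(-0.30) = 0.1800
  C_21 = −[(-0.05)(0.85) − (-0.25)(-0.10)] = 0.0675
  C_22 = (0.85)(0.85) − (-0.25)(-0.30) = 0.6475
  C_23 = −[(0.85)(-0.10) − (-0.05)(-0.30)] = 0.1000
  C_31 = (-0.05)(-0.30) − (-0.25)(0.55) = 0.1525
  C_32 = −[(0.85)(-0.30) − (-0.25)(-0.15)] = 0.2925
  C_33 = (0.85)(0.55) − (-0.05)(-0.15) = 0.4600
det(I−A) = Σ_j (I−A)_1j·C_1j = (0.85)(0.4375) + (-0.05)(0.2175) + (-0.25)(0.1800) = 0.3160
adj(I−A) = Cᵀ =
  [ 0.4375   0.0675   0.1525]
  [ 0.2175   0.6475   0.2925]
  [ 0.1800   0.1000   0.4600]
(I − A)⁻¹ = adj(I−A) / det(I−A) ≈
  [   1.3845     0.2136     0.4826]
  [   0.6883     2.0491     0.9256]
  [   0.5696     0.3165     1.4557]
Δx = (I − A)⁻¹ Δd with Δd having +50 in the Cement component and 0 elsewhere.
So Δx_1 = L_13 · (+50), where L_13 = adj(I−A)_13 / det(I−A) = 0.1525 / 0.3160.
Δx_1 = 0.1525 × (+50) / 0.3160 = 7.625 / 0.3160 ≈ 24.13.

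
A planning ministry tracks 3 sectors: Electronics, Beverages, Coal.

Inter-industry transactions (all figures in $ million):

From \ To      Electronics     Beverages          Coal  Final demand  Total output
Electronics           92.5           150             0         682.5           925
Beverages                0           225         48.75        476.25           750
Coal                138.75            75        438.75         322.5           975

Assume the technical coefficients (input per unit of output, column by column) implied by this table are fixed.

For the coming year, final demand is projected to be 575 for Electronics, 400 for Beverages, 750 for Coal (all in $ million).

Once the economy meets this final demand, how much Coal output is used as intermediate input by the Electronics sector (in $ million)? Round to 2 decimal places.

z_31 = 118.94

Technical coefficients a_ij = z_ij / X_j:
  a_11 = 92.5/925 = 0.10, a_21 = 0/925 = 0.00, a_31 = 138.75/925 = 0.15
  a_12 = 150/750 = 0.20, a_22 = 225/750 = 0.30, a_32 = 75/750 = 0.10
  a_13 = 0/975 = 0.00, a_23 = 48.75/975 = 0.05, a_33 = 438.75/975 = 0.45
I − A =
  [   0.90    -0.20     0.00]
  [   0.00     0.70    -0.05]
  [  -0.15    -0.10     0.55]
Cofactors of I−A, C_ij = (−1)^(i+j)·(minor ij) (rows/columns in the sector order above):
  C_11 = (0.70)(0.55) − (-0.05)(-0.10) = 0.3800
  C_12 = −[(0.00)(0.55) − (-0.05)(-0.15)] = 0.0075
  C_13 = (0.00)(-0.10) − (0.70)(-0.15) = 0.1050
  C_21 = −[(-0.20)(0.55) − (0.00)(-0.10)] = 0.1100
  C_22 = (0.90)(0.55) − (0.00)(-0.15) = 0.4950
  C_23 = −[(0.90)(-0.10) − (-0.20)(-0.15)] = 0.1200
  C_31 = (-0.20)(-0.05) − (0.00)(0.70) = 0.0100
  C_32 = −[(0.90)(-0.05) − (0.00)(0.00)] = 0.0450
  C_33 = (0.90)(0.70) − (-0.20)(0.00) = 0.6300
det(I−A) = Σ_j (I−A)_1j·C_1j = (0.90)(0.3800) + (-0.20)(0.0075) + (0.00)(0.1050) = 0.3405
adj(I−A) = Cᵀ =
  [ 0.3800   0.1100   0.0100]
  [ 0.0075   0.4950   0.0450]
  [ 0.1050   0.1200   0.6300]
(I − A)⁻¹ = adj(I−A) / det(I−A) ≈
  [   1.1160     0.3231     0.0294]
  [   0.0220     1.4537     0.1322]
  [   0.3084     0.3524     1.8502]
First solve x = (I − A)⁻¹ d = adj(I−A)·d / det(I−A); in particular x_1 = (0.3800·575 + 0.1100·400 + 0.0100·750) / 0.3405 = 270.00 / 0.3405 ≈ 792.9515.
Intermediate flow from 3 to 1: z_31 = a_31 · x_1 = 0.15 × 270.00 / 0.3405 = 40.50 / 0.3405 ≈ 118.94.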